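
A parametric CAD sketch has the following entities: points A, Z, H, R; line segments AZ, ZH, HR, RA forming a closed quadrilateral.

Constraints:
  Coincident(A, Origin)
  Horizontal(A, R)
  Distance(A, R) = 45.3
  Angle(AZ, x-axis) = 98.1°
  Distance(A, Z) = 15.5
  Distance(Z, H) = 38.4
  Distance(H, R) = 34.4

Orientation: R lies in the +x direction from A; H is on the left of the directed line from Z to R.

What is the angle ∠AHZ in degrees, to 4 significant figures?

18.96°

A is at the origin; AR is horizontal with |AR| = 45.3 and R in +x, so R = (45.3, 0). AZ runs at 98.1° with |AZ| = 15.5, so Z = (-2.184, 15.35). H is determined by |ZH| = 38.4 and |HR| = 34.4 together: it lies at the intersection of circle(Z, 38.4) and circle(R, 34.4). With |ZR| = 49.90, the foot of the radical line on ZR is 27.87 from Z and the perpendicular offset is √(38.4² − 27.87²) = 26.42. Taking the left-of-ZR solution: H = (32.46, 31.91).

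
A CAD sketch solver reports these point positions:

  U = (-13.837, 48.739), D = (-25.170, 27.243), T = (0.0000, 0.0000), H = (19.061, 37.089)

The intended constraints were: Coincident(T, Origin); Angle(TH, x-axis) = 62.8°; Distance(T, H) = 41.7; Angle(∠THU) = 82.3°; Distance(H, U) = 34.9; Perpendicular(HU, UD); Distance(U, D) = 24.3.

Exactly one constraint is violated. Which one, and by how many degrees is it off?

Perpendicular(HU, UD) — off by 8.30°.

T = (0.00, 0.00) ✓; TH at 62.80° ✓; |TH| = 41.70 ✓; ∠THU = 82.30° ✓; |HU| = 34.90 ✓; ∠(HU, UD) = 81.70° ✗; |UD| = 24.30 ✓.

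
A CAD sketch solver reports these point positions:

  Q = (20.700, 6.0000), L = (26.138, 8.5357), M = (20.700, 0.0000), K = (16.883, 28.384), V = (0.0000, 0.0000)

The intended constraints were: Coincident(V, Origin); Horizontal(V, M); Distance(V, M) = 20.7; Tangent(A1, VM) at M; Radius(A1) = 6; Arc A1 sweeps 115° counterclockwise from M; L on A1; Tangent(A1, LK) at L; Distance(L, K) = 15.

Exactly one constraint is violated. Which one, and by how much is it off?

Distance(L, K) = 15 — off by 6.90.

V = (0.00, 0.00) ✓; V.y = 0.00, M.y = 0.00 ✓; |VM| = 20.70 ✓; ∠(QM, MV) = 90.00° ✓; |QM| = 6.000 ✓; bearing(Q→L) − bearing(Q→M) = 115.0° ✓; |QL| = 6.000 ✓; ∠(QL, LK) = 90.00° ✓; |LK| = 21.90 ✗.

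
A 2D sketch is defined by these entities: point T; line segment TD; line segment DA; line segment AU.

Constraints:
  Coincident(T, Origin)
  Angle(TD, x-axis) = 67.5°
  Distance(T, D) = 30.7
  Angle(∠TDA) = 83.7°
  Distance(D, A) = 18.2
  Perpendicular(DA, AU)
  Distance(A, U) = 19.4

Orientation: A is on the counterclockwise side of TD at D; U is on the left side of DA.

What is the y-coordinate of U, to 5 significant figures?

14.811

T is at the origin; TD runs at 67.5° with length 30.7, so D = 30.7·(cos 67.5°, sin 67.5°) = (11.748, 28.363). ∠TDA = 83.7°, so DA runs at 67.5° + (180° − 83.7°) = 163.80° from the x-axis; with |DA| = 18.2, A = D + 18.2·(cos 163.80°, sin 163.80°) = (-5.7290, 33.441). The perpendicularity gives AU at right angles to DA; with |AU| = 19.4 on the left of DA, U = A + 19.4·(-0.27899, -0.96029) = (-11.141, 14.811). So U.y = 14.811.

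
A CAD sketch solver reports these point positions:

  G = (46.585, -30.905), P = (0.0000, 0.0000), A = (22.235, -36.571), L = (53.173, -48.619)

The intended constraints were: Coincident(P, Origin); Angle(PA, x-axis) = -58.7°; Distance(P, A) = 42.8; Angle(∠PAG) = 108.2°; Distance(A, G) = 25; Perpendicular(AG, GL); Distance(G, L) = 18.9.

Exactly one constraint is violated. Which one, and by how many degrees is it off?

Perpendicular(AG, GL) — off by 7.30°.

P = (0.00, 0.00) ✓; PA at -58.70° ✓; |PA| = 42.80 ✓; ∠PAG = 108.2° ✓; |AG| = 25.00 ✓; ∠(AG, GL) = 82.70° ✗; |GL| = 18.90 ✓.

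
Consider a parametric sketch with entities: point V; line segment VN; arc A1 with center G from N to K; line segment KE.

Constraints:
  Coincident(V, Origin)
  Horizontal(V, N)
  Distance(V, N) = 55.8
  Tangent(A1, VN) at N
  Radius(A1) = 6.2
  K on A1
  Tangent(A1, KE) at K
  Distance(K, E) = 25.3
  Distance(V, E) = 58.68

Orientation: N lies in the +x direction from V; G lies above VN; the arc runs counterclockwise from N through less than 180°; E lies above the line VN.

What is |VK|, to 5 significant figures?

61.958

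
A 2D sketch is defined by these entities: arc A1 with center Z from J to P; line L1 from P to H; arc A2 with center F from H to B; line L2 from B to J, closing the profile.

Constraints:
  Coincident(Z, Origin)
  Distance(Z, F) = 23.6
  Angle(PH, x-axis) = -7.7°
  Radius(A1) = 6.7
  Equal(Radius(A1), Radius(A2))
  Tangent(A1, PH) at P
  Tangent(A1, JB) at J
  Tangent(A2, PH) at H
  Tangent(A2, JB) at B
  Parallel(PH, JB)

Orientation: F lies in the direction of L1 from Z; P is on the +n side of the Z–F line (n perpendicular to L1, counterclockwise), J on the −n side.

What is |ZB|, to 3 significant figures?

24.5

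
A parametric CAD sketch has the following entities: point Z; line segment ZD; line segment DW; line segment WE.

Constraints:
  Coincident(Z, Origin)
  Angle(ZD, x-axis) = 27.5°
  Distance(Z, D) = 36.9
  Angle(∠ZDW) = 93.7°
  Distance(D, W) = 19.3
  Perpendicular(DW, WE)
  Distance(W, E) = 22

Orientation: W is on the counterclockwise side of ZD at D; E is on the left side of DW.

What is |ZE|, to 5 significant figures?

26.264

∠ZDW = 93.7°, so DW runs at 27.5° + (180° − 93.7°) = 113.80° from the x-axis; with |DW| = 19.3, W = D + 19.3·(cos 113.80°, sin 113.80°) = (24.942, 34.697). DW is perpendicular to WE; with |WE| = 22.0 on the left of DW, E = W + 22.0·(-0.91496, -0.40355) = (4.8132, 25.819). Then |ZE| = |E − Z| = 26.264.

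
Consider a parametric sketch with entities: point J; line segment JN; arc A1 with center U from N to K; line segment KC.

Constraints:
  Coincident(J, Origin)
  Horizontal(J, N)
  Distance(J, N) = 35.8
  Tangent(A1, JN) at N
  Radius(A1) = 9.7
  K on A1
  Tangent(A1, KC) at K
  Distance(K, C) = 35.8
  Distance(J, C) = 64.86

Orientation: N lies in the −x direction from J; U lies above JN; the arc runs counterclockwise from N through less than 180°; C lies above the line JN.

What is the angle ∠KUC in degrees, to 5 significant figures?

74.840°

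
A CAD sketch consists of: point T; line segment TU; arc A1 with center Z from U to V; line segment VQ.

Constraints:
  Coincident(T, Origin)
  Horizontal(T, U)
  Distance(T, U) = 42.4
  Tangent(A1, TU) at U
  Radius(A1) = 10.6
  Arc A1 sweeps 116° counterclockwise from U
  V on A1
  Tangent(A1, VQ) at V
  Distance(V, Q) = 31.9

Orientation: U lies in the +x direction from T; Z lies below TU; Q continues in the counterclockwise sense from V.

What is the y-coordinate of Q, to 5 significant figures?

-43.918

T is at the origin; TU is horizontal with |TU| = 42.4 and U on the +x side, so U = (42.400, 0.0000). The tangent condition forces ZU to be normal to TU, so Z = U + (0, -10.6) = (42.400, -10.600). On A1, U sits at bearing 90° from Z; a 116° counterclockwise sweep puts V at bearing 206°, so V = Z + 10.6·(cos 206°, sin 206°) = (32.873, -15.247). Since A1 is tangent to VQ there, ZV ⟂ VQ, so VQ runs along (−sin 206°, cos 206°); with |VQ| = 31.9, Q = (46.857, -43.918). So Q.y = -43.918.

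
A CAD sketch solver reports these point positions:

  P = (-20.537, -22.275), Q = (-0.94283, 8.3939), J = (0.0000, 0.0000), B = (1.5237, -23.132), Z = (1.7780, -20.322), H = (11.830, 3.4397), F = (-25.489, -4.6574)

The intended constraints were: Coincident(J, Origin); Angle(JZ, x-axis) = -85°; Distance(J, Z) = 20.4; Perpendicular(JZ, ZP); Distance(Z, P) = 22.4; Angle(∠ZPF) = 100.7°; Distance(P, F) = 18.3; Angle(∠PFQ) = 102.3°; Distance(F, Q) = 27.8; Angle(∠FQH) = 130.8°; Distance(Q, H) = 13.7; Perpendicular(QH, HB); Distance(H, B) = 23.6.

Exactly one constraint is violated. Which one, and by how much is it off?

Distance(H, B) = 23.6 — off by 4.90.

J = (0.00, 0.00) ✓; JZ at -85.00° ✓; |JZ| = 20.40 ✓; ∠(JZ, ZP) = 90.00° ✓; |ZP| = 22.40 ✓; ∠ZPF = 100.7° ✓; |PF| = 18.30 ✓; ∠PFQ = 102.3° ✓; |FQ| = 27.80 ✓; ∠FQH = 130.8° ✓; |QH| = 13.70 ✓; ∠(QH, HB) = 90.00° ✓; |HB| = 28.50 ✗.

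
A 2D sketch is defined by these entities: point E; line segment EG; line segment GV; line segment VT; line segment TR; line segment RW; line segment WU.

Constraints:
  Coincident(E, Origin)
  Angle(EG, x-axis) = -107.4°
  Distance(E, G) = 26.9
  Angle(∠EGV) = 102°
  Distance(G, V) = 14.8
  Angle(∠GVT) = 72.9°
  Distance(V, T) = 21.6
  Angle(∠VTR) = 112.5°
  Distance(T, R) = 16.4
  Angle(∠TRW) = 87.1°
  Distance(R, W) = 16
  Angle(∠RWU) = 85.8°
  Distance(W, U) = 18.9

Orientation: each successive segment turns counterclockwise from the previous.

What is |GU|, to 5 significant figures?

12.335

E is at the origin; EG runs at -107.4° with length 26.9, so G = (-8.0442, -25.669). ∠EGV = 102.0° gives GV at -29.400° from the x-axis; with |GV| = 14.8, V = (4.8498, -32.934). ∠GVT = 72.9° gives VT at 77.700° from the x-axis; with |VT| = 21.6, T = (9.4512, -11.830). ∠VTR = 112.5° gives TR at 145.20° from the x-axis; with |TR| = 16.4, R = (-4.0156, -2.4706). ∠TRW = 87.1° gives RW at -121.90° from the x-axis; with |RW| = 16.0, W = (-12.471, -16.054). ∠RWU = 85.8° gives WU at -27.700° from the x-axis; with |WU| = 18.9, U = (4.2633, -24.840). Then |GU| = |U − G| = 12.335.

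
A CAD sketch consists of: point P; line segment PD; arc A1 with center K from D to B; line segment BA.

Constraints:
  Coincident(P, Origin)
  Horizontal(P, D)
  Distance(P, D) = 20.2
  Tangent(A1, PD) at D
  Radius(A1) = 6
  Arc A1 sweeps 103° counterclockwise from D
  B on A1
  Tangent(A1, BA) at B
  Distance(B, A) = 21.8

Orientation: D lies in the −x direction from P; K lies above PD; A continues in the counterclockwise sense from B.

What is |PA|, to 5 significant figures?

34.472

P is at the origin; PD is horizontal with |PD| = 20.2 and D on the −x side, so D = (-20.200, 0.0000). A1 meets PD tangentially, so KD is at right angles to PD, so K = D + (0, 6) = (-20.200, 6.0000). On A1, D sits at bearing -90° from K; a 103° counterclockwise sweep puts B at bearing 13°, so B = K + 6.0·(cos 13°, sin 13°) = (-14.354, 7.3497). A1 meets BA tangentially, so KB is at right angles to BA, so BA runs along (−sin 13°, cos 13°); with |BA| = 21.8, A = (-19.258, 28.591). Then |PA| = |A − P| = 34.472.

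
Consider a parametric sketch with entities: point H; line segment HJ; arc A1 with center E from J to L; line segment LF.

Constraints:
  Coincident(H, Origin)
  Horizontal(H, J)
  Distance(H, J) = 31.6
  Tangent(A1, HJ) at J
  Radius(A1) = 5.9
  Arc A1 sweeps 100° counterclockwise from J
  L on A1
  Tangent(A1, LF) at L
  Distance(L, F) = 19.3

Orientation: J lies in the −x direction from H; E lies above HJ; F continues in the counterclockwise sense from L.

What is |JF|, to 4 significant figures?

26.05

On A1, J sits at bearing -90° from E; a 100° counterclockwise sweep puts L at bearing 10°, so L = E + 5.9·(cos 10°, sin 10°) = (-25.79, 6.925). Since A1 is tangent to LF there, EL ⟂ LF, so LF runs along (−sin 10°, cos 10°); with |LF| = 19.3, F = (-29.14, 25.93). Then |JF| = |F − J| = 26.05.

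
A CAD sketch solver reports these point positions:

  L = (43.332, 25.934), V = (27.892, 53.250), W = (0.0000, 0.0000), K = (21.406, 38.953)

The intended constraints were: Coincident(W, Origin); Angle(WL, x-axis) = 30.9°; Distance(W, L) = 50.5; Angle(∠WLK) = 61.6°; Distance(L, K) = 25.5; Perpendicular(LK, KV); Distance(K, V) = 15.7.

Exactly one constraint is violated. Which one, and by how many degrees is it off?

Perpendicular(LK, KV) — off by 6.30°.

W = (0.00, 0.00) ✓; WL at 30.90° ✓; |WL| = 50.50 ✓; ∠WLK = 61.60° ✓; |LK| = 25.50 ✓; ∠(LK, KV) = 83.70° ✗; |KV| = 15.70 ✓.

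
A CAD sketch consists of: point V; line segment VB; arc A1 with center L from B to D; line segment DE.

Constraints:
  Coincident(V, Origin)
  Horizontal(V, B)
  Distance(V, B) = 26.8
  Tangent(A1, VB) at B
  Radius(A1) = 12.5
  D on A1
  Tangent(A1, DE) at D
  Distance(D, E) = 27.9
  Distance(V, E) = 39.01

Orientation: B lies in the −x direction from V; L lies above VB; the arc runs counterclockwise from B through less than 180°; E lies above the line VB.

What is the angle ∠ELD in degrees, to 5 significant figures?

65.866°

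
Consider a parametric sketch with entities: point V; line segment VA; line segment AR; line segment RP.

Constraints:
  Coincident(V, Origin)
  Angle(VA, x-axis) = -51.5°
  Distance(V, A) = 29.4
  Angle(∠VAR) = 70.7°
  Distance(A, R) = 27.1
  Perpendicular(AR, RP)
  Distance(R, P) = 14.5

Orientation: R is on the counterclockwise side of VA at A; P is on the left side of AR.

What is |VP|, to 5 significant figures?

21.856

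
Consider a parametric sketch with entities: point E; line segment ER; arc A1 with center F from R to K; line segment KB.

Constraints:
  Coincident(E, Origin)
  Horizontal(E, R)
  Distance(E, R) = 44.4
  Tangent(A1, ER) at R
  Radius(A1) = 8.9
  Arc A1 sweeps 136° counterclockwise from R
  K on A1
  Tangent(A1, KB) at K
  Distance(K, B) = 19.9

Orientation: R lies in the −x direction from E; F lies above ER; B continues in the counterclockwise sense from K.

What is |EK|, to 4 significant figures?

41.17

E is at the origin; ER is horizontal with |ER| = 44.4 and R on the −x side, so R = (-44.40, 0.000). Tangency of A1 to ER means the radius FR is perpendicular to ER, so F = R + (0, 8.9) = (-44.40, 8.900). On A1, R sits at bearing -90° from F; a 136° counterclockwise sweep puts K at bearing 46°, so K = F + 8.9·(cos 46°, sin 46°) = (-38.22, 15.30). Then |EK| = |K − E| = 41.17.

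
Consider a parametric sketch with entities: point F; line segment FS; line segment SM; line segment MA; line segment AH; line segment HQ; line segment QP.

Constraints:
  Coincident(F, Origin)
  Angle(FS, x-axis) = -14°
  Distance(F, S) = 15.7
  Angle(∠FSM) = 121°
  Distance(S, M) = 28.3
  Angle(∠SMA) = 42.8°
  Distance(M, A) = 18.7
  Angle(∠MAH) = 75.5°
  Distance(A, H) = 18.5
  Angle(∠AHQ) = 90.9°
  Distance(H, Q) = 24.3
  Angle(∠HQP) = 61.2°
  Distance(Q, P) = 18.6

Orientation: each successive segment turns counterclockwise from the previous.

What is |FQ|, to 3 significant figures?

45.5

F is at the origin; FS runs at -14.0° with length 15.7, so S = (15.2, -3.80). ∠FSM = 121.0° gives SM at 45.0° from the x-axis; with |SM| = 28.3, M = (35.2, 16.2). ∠SMA = 42.8° gives MA at -178° from the x-axis; with |MA| = 18.7, A = (16.6, 15.5). ∠MAH = 75.5° gives AH at -73.3° from the x-axis; with |AH| = 18.5, H = (21.9, -2.22). ∠AHQ = 90.9° gives HQ at 15.8° from the x-axis; with |HQ| = 24.3, Q = (45.3, 4.39). Then |FQ| = |Q − F| = 45.5.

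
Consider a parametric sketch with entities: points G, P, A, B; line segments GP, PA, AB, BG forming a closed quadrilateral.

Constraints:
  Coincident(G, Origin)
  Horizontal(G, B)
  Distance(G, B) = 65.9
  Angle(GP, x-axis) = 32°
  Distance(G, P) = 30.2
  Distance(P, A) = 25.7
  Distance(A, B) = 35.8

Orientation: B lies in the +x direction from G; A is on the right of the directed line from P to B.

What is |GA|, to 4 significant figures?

32.55

G is at the origin; G and B share the same y with |GB| = 65.9 and B in +x, so B = (65.9, 0). GP runs at 32.0° with |GP| = 30.2, so P = (25.61, 16.00). A is determined by |PA| = 25.7 and |AB| = 35.8 together: it lies at the intersection of circle(P, 25.7) and circle(B, 35.8). With |PB| = 43.35, the foot of the radical line on PB is 14.51 from P and the perpendicular offset is √(25.7² − 14.51²) = 21.21. Taking the right-of-PB solution: A = (31.27, -9.066).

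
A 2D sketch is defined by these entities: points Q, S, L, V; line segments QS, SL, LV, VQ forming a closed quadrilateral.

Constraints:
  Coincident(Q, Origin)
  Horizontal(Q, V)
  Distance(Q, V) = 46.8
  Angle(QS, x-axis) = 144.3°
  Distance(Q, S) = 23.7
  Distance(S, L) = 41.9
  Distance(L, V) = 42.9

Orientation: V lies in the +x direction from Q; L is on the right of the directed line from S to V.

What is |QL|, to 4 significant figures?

19.74

Checks: |SL| = 41.90 ✓; |LV| = 42.90 ✓.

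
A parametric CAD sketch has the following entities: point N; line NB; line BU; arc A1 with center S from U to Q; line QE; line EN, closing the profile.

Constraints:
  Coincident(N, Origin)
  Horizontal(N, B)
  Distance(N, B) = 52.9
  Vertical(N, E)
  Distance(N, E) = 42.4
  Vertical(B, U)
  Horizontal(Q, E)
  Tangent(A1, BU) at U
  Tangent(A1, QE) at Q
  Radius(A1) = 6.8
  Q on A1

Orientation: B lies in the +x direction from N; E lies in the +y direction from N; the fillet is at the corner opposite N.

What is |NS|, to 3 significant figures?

58.2

N is at the origin; NB is horizontal with |NB| = 52.9 and B on the +x side, so B = (52.9, 0.00). N and E share the same x with |NE| = 42.4 and E on the +y side, so E = (0.00, 42.4). The virtual corner opposite N is at (52.9, 42.4). Since A1 is tangent to BU there, SU ⟂ BU and tangency of A1 to QE means the radius SQ is perpendicular to QE, with radius 6.8, so the center S sits 6.8 in from both sides at S = (46.1, 35.6). Then |NS| = |S − N| = 58.2.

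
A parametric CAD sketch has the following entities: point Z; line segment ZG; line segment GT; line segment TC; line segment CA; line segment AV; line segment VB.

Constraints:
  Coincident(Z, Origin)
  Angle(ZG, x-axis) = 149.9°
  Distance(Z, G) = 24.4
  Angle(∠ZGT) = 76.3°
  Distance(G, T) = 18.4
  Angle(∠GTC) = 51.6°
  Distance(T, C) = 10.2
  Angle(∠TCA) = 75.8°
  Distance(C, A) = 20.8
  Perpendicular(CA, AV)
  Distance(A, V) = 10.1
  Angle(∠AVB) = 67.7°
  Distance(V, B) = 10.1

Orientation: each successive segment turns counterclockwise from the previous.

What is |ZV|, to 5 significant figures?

38.407

Z is at the origin; ZG runs at 149.9° with length 24.4, so G = (-21.110, 12.237). ∠ZGT = 76.3° gives GT at -106.40° from the x-axis; with |GT| = 18.4, T = (-26.305, -5.4145). ∠GTC = 51.6° gives TC at 22.000° from the x-axis; with |TC| = 10.2, C = (-16.848, -1.5935). ∠TCA = 75.8° gives CA at 126.20° from the x-axis; with |CA| = 20.8, A = (-29.132, 15.191). CA is perpendicular to AV, so AV runs at -143.80°; with |AV| = 10.1, V = (-37.282, 9.2261). Then |ZV| = |V − Z| = 38.407.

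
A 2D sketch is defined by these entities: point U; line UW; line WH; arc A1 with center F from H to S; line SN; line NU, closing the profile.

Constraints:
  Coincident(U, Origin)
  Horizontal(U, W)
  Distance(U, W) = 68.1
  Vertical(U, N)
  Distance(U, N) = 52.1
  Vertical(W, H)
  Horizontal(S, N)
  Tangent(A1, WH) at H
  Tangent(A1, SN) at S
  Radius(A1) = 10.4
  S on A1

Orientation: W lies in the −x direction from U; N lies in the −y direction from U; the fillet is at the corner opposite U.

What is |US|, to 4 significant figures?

77.74

U is at the origin; UW is horizontal with |UW| = 68.1 and W on the −x side, so W = (-68.10, 0.000). U and N share the same x with |UN| = 52.1 and N on the −y side, so N = (0.000, -52.10). The virtual corner opposite U is at (-68.10, -52.10). The tangent condition forces FH to be normal to WH and the tangent condition forces FS to be normal to SN, with radius 10.4, so the center F sits 10.4 in from both sides at F = (-57.70, -41.70). That places the tangent points at H = (-68.10, -41.70) on WH and S = (-57.70, -52.10) on SN. Then |US| = |S − U| = 77.74.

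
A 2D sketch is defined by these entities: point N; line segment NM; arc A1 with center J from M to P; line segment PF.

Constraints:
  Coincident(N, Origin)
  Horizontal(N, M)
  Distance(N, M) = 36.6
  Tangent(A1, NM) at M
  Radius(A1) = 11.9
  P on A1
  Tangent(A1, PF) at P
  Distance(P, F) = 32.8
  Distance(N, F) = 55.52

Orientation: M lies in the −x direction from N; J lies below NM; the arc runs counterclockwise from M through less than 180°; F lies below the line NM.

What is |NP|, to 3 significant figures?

50.2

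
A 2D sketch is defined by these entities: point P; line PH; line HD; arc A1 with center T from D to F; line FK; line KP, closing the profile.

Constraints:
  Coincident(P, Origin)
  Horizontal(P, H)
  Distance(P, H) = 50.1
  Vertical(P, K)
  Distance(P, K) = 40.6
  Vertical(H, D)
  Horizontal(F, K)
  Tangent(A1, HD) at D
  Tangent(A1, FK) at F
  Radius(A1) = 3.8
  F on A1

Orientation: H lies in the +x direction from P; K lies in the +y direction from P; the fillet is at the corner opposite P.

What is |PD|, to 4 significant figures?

62.16

P is at the origin; P and H share the same y with |PH| = 50.1 and H on the +x side, so H = (50.10, 0.000). P and K share the same x with |PK| = 40.6 and K on the +y side, so K = (0.000, 40.60). The virtual corner opposite P is at (50.10, 40.60). Tangency of A1 to HD means the radius TD is perpendicular to HD and since A1 is tangent to FK there, TF ⟂ FK, with radius 3.8, so the center T sits 3.8 in from both sides at T = (46.30, 36.80). That places the tangent points at D = (50.10, 36.80) on HD and F = (46.30, 40.60) on FK. Then |PD| = |D − P| = 62.16.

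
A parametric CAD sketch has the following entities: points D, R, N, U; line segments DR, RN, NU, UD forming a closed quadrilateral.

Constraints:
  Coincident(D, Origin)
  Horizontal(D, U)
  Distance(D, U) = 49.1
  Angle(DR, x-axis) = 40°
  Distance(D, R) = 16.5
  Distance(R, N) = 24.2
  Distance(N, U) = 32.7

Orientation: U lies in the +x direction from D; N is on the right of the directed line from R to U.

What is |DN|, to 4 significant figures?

22.87

D is at the origin; DU is horizontal with |DU| = 49.1 and U in +x, so U = (49.1, 0). DR runs at 40.0° with |DR| = 16.5, so R = (12.64, 10.61). N is determined by |RN| = 24.2 and |NU| = 32.7 together: it lies at the intersection of circle(R, 24.2) and circle(U, 32.7). With |RU| = 37.97, the foot of the radical line on RU is 12.62 from R and the perpendicular offset is √(24.2² − 12.62²) = 20.65. Taking the right-of-RU solution: N = (18.99, -12.75).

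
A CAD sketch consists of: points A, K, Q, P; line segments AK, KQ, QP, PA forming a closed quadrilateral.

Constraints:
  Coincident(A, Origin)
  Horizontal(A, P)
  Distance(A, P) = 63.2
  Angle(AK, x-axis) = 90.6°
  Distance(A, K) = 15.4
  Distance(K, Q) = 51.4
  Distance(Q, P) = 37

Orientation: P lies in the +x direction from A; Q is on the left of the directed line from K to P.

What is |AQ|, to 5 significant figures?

58.537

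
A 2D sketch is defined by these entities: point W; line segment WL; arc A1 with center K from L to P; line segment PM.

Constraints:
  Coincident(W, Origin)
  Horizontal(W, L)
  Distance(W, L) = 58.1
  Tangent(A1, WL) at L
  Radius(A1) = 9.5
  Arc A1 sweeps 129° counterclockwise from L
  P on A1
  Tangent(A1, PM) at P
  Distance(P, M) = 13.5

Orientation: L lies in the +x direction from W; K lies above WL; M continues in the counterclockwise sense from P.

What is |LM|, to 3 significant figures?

26.0

On A1, L sits at bearing -90° from K; a 129° counterclockwise sweep puts P at bearing 39°, so P = K + 9.5·(cos 39°, sin 39°) = (65.5, 15.5). The tangent condition forces KP to be normal to PM, so PM runs along (−sin 39°, cos 39°); with |PM| = 13.5, M = (57.0, 26.0). Then |LM| = |M − L| = 26.0.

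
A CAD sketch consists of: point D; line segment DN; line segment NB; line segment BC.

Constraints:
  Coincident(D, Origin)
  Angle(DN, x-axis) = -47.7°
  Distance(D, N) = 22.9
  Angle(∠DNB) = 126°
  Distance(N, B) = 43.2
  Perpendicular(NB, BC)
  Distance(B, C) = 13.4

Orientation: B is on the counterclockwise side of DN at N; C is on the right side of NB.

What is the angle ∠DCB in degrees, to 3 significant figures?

60.6°

D is at the origin; DN runs at -47.7° with length 22.9, so N = 22.9·(cos -47.7°, sin -47.7°) = (15.4, -16.9). ∠DNB = 126.0°, so NB runs at -47.7° + (180° − 126.0°) = 6.30° from the x-axis; with |NB| = 43.2, B = N + 43.2·(cos 6.30°, sin 6.30°) = (58.4, -12.2). The perpendicularity gives BC at right angles to NB; with |BC| = 13.4 on the right of NB, C = B + 13.4·(0.110, -0.994) = (59.8, -25.5). Then cos ∠DCB = CD·CB / (|CD||CB|), giving 60.6°.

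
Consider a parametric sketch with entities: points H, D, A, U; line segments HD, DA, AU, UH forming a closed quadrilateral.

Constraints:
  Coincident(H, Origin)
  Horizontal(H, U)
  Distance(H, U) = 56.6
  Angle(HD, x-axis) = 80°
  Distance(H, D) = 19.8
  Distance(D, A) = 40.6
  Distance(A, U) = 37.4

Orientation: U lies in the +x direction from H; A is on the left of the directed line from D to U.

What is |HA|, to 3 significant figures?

53.6

H is at the origin; HU is horizontal with |HU| = 56.6 and U in +x, so U = (56.6, 0). HD runs at 80.0° with |HD| = 19.8, so D = (3.44, 19.5). A is determined by |DA| = 40.6 and |AU| = 37.4 together: it lies at the intersection of circle(D, 40.6) and circle(U, 37.4). With |DU| = 56.6, the foot of the radical line on DU is 30.5 from D and the perpendicular offset is √(40.6² − 30.5²) = 26.8. Taking the left-of-DU solution: A = (41.3, 34.1).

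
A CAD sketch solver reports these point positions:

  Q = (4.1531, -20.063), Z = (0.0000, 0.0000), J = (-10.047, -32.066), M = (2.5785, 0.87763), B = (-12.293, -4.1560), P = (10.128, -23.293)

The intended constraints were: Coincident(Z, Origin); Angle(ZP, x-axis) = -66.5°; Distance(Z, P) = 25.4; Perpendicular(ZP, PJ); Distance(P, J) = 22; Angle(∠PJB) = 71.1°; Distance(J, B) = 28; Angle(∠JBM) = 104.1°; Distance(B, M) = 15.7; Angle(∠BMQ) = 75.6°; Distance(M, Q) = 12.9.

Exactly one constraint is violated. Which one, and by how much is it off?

Distance(M, Q) = 12.9 — off by 8.10.

Z = (0.00, 0.00) ✓; ZP at -66.50° ✓; |ZP| = 25.40 ✓; ∠(ZP, PJ) = 90.00° ✓; |PJ| = 22.00 ✓; ∠PJB = 71.10° ✓; |JB| = 28.00 ✓; ∠JBM = 104.1° ✓; |BM| = 15.70 ✓; ∠BMQ = 75.60° ✓; |MQ| = 21.00 ✗.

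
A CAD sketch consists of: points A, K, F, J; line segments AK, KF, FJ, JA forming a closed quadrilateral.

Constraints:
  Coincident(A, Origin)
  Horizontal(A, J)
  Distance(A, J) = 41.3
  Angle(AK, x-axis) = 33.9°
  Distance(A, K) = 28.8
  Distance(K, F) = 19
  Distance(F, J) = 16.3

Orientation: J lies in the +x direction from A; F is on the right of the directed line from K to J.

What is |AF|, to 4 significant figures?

25.42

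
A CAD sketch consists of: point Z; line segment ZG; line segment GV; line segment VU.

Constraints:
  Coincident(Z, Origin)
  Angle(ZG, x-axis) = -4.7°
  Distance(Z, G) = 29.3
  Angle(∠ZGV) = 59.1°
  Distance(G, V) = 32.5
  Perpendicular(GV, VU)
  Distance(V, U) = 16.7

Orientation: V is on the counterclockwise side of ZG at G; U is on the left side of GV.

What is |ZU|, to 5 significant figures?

19.387

Z is at the origin; ZG runs at -4.7° with length 29.3, so G = 29.3·(cos -4.7°, sin -4.7°) = (29.201, -2.4008). ∠ZGV = 59.1°, so GV runs at -4.7° + (180° − 59.1°) = 116.20° from the x-axis; with |GV| = 32.5, V = G + 32.5·(cos 116.20°, sin 116.20°) = (14.853, 26.760). GV is perpendicular to VU; with |VU| = 16.7 on the left of GV, U = V + 16.7·(-0.89726, -0.44151) = (-0.13168, 19.387). Then |ZU| = |U − Z| = 19.387.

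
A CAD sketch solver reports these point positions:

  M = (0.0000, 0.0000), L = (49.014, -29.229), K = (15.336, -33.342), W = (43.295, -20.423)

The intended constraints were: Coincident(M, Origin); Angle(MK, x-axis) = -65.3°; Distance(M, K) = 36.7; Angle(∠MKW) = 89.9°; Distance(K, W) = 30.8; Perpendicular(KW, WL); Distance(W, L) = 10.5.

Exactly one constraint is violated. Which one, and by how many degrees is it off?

Perpendicular(KW, WL) — off by 8.20°.

M = (0.00, 0.00) ✓; MK at -65.30° ✓; |MK| = 36.70 ✓; ∠MKW = 89.90° ✓; |KW| = 30.80 ✓; ∠(KW, WL) = 81.80° ✗; |WL| = 10.50 ✓.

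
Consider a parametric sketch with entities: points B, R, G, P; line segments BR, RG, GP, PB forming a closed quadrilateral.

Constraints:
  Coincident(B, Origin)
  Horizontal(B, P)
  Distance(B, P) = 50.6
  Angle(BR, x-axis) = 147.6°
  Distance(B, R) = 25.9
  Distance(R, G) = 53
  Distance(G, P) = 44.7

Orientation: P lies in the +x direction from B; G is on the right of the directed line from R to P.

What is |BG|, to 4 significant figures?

28.85

Checks: |RG| = 53.00 ✓; |GP| = 44.70 ✓.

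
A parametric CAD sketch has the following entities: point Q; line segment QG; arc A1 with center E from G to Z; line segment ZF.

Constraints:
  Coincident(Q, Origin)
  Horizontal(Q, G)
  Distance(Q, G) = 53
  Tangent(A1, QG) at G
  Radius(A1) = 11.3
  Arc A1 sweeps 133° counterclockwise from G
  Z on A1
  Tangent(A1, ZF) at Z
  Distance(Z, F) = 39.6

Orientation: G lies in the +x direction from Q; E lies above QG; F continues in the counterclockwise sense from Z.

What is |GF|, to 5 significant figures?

51.500

Q is at the origin; QG is horizontal with |QG| = 53.0 and G on the +x side, so G = (53.000, 0.0000). The tangent condition forces EG to be normal to QG, so E = G + (0, 11.3) = (53.000, 11.300). On A1, G sits at bearing -90° from E; a 133° counterclockwise sweep puts Z at bearing 43°, so Z = E + 11.3·(cos 43°, sin 43°) = (61.264, 19.007). A1 meets ZF tangentially, so EZ is at right angles to ZF, so ZF runs along (−sin 43°, cos 43°); with |ZF| = 39.6, F = (34.257, 47.968). Then |GF| = |F − G| = 51.500.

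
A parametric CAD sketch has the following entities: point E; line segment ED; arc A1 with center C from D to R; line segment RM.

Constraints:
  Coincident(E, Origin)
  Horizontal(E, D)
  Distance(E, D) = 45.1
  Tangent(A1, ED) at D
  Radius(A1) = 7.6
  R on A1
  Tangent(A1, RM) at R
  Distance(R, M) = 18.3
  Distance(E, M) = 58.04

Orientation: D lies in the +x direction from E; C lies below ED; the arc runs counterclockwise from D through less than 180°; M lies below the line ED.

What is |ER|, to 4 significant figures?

41.46

Checks: |CD| = 7.600 ✓; |CR| = 7.600 ✓; ∠(CR, RM) = 90.00° ✓; |RM| = 18.30 ✓; |EM| = 58.04 ✓.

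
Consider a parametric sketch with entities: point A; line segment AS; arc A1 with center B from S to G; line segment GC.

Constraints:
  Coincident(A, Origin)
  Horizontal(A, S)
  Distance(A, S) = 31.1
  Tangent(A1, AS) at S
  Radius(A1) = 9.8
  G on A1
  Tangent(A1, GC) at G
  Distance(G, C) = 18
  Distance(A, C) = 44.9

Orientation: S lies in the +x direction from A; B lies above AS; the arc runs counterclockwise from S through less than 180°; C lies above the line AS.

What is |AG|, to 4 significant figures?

42.38

Checks: A = (0.00, 0.00) ✓; |BG| = 9.800 ✓; ∠(BG, GC) = 90.00° ✓; |GC| = 18.00 ✓; |AC| = 44.90 ✓.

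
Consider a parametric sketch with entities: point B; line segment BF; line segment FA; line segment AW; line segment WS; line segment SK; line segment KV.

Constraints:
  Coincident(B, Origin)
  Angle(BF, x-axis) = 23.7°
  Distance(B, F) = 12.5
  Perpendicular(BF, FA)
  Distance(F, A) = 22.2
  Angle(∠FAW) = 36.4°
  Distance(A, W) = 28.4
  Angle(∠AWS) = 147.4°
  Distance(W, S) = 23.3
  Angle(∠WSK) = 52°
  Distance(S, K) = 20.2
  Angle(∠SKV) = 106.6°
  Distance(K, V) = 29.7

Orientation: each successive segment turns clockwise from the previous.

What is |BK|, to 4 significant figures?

16.57

B is at the origin; BF runs at 23.7° with length 12.5, so F = (11.45, 5.024). The perpendicularity gives FA at right angles to BF, so FA runs at -66.30°; with |FA| = 22.2, A = (20.37, -15.30). ∠FAW = 36.4° gives AW at 150.1° from the x-axis; with |AW| = 28.4, W = (-4.251, -1.146). ∠AWS = 147.4° gives WS at 117.5° from the x-axis; with |WS| = 23.3, S = (-15.01, 19.52). ∠WSK = 52.0° gives SK at -10.50° from the x-axis; with |SK| = 20.2, K = (4.852, 15.84). Then |BK| = |K − B| = 16.57.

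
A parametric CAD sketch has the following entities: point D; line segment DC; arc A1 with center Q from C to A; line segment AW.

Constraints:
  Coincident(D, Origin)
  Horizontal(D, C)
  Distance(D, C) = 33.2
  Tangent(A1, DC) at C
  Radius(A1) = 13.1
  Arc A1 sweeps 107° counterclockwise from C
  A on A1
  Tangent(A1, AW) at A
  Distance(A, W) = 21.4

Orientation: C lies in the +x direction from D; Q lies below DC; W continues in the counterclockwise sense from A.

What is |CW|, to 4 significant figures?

37.92

D is at the origin; DC is horizontal with |DC| = 33.2 and C on the +x side, so C = (33.20, 0.000). The tangent condition forces QC to be normal to DC, so Q = C + (0, -13.1) = (33.20, -13.10). On A1, C sits at bearing 90° from Q; a 107° counterclockwise sweep puts A at bearing 197°, so A = Q + 13.1·(cos 197°, sin 197°) = (20.67, -16.93). Since A1 is tangent to AW there, QA ⟂ AW, so AW runs along (−sin 197°, cos 197°); with |AW| = 21.4, W = (26.93, -37.39). Then |CW| = |W − C| = 37.92.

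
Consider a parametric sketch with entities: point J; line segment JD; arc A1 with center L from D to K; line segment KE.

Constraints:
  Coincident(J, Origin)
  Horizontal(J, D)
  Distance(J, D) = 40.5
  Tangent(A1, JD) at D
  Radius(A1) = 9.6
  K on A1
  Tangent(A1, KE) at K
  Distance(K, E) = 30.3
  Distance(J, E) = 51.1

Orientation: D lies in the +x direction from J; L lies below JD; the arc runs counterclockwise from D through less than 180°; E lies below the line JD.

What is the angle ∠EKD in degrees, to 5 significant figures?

134.30°

Checks: |LK| = 9.600 ✓; ∠(LK, KE) = 90.00° ✓; |KE| = 30.30 ✓; |JE| = 51.10 ✓.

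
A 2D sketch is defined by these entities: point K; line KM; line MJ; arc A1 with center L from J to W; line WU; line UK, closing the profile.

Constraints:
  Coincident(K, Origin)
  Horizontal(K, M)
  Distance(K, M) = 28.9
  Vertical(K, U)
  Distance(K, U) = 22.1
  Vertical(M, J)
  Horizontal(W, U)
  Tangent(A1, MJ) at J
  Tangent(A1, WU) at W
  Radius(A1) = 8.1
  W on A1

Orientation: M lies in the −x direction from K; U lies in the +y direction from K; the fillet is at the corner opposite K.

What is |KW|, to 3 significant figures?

30.3

K is at the origin; KM is horizontal with |KM| = 28.9 and M on the −x side, so M = (-28.9, 0.00). K and U share the same x with |KU| = 22.1 and U on the +y side, so U = (0.00, 22.1). The virtual corner opposite K is at (-28.9, 22.1). A1 meets MJ tangentially, so LJ is at right angles to MJ and tangency of A1 to WU means the radius LW is perpendicular to WU, with radius 8.1, so the center L sits 8.1 in from both sides at L = (-20.8, 14.0). That places the tangent points at J = (-28.9, 14.0) on MJ and W = (-20.8, 22.1) on WU. Then |KW| = |W − K| = 30.3.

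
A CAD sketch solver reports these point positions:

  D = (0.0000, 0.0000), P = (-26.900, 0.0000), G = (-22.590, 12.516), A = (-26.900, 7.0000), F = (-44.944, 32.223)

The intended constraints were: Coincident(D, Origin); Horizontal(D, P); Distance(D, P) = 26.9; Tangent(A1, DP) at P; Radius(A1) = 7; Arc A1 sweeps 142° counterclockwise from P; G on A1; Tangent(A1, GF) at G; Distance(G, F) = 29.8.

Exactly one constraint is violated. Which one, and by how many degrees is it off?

Tangent(A1, GF) at G — off by 3.40°.

D = (0.00, 0.00) ✓; D.y = 0.00, P.y = 0.00 ✓; |DP| = 26.90 ✓; ∠(AP, PD) = 90.00° ✓; |AP| = 7.000 ✓; bearing(A→G) − bearing(A→P) = 142.0° ✓; |AG| = 7.000 ✓; ∠(AG, GF) = 93.40° ✗; |GF| = 29.80 ✓.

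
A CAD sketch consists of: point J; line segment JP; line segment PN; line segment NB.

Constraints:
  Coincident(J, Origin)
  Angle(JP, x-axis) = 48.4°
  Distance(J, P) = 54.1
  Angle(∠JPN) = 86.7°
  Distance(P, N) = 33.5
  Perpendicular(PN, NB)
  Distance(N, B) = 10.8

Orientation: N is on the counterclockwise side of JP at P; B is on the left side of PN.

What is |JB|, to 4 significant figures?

52.82

∠JPN = 86.7°, so PN runs at 48.4° + (180° − 86.7°) = 141.7° from the x-axis; with |PN| = 33.5, N = P + 33.5·(cos 141.7°, sin 141.7°) = (9.628, 61.22). PN is perpendicular to NB; with |NB| = 10.8 on the left of PN, B = N + 10.8·(-0.6198, -0.7848) = (2.935, 52.74). Then |JB| = |B − J| = 52.82.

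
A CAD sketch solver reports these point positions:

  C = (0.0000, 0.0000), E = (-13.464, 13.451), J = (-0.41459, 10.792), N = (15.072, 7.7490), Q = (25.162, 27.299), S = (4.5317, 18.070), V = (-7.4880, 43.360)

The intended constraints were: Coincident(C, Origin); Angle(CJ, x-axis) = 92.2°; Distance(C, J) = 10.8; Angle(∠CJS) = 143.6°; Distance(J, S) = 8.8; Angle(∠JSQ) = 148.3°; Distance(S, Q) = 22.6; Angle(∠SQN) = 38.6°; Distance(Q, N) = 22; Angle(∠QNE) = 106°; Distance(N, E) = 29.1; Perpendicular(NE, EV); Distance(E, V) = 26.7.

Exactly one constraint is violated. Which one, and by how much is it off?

Distance(E, V) = 26.7 — off by 3.80.

C = (0.00, 0.00) ✓; CJ at 92.20° ✓; |CJ| = 10.80 ✓; ∠CJS = 143.6° ✓; |JS| = 8.800 ✓; ∠JSQ = 148.3° ✓; |SQ| = 22.60 ✓; ∠SQN = 38.60° ✓; |QN| = 22.00 ✓; ∠QNE = 106.0° ✓; |NE| = 29.10 ✓; ∠(NE, EV) = 90.00° ✓; |EV| = 30.50 ✗.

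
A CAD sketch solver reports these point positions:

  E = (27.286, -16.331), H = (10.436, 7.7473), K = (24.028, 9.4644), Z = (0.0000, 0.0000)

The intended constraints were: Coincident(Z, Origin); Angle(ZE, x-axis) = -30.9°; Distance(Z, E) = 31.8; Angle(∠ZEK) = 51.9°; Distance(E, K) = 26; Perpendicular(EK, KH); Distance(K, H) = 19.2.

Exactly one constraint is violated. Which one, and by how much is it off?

Distance(K, H) = 19.2 — off by 5.50.

Z = (0.00, 0.00) ✓; ZE at -30.90° ✓; |ZE| = 31.80 ✓; ∠ZEK = 51.90° ✓; |EK| = 26.00 ✓; ∠(EK, KH) = 90.00° ✓; |KH| = 13.70 ✗.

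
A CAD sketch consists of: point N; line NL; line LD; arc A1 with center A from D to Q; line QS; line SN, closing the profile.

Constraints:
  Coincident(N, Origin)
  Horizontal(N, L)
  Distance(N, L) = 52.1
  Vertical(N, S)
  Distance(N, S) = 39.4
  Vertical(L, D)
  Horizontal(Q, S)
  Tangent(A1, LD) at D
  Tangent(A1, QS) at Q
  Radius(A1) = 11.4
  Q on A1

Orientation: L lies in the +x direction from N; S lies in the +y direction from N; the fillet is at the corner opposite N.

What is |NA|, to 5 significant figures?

49.401

N and S share the same x with |NS| = 39.4 and S on the +y side, so S = (0.0000, 39.400). The virtual corner opposite N is at (52.100, 39.400). A1 meets LD tangentially, so AD is at right angles to LD and A1 meets QS tangentially, so AQ is at right angles to QS, with radius 11.4, so the center A sits 11.4 in from both sides at A = (40.700, 28.000). Then |NA| = |A − N| = 49.401.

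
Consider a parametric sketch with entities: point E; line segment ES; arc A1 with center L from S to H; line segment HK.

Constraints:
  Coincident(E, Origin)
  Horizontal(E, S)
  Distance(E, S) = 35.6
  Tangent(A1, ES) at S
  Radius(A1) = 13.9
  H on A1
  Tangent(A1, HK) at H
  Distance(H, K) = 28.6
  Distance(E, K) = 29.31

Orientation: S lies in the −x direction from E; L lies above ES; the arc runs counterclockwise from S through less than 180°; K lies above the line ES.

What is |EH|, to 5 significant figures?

25.114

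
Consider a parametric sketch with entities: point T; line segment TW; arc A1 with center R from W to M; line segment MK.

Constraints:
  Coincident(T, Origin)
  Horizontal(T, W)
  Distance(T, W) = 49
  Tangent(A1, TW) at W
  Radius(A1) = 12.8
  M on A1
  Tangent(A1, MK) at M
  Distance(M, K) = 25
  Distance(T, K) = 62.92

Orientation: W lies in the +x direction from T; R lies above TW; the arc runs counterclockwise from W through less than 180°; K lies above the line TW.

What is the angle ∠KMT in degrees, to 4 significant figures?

78.15°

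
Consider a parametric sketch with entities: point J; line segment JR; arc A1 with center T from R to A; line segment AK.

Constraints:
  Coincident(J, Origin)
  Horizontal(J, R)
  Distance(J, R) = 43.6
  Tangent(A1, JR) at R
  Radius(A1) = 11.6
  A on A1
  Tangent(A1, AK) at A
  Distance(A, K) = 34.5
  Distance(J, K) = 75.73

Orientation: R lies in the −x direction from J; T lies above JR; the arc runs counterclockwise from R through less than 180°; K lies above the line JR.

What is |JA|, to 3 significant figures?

41.5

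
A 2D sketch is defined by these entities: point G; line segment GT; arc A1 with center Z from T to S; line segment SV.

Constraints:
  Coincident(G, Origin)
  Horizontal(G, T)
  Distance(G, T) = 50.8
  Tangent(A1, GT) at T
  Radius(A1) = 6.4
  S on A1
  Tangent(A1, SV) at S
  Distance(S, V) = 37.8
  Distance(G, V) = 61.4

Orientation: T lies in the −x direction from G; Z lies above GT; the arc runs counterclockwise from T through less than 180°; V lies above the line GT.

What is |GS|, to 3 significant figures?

44.8

G is at the origin; G and T share the same y with |GT| = 50.8 and T on the −x side, so T = (-50.8, 0.00). Since A1 is tangent to GT there, ZT ⟂ GT, so Z = T + (0, 6.4) = (-50.8, 6.40). Since ZS ⟂ SV (tangency), |ZV| = √(6.4² + 37.8²) = 38.3 regardless of where S sits on A1. So V lies on both circle(G, 61.4) and circle(Z, 38.3); the above-GT intersection is V = (-42.9, 43.9). S is the foot of the tangent from V: S = (-44.4, 6.15).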